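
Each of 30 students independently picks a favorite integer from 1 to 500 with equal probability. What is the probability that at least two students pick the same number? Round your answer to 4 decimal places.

0.5884

It's easier to compute the probability that all 30 are distinct.
P(all distinct) = 500/500 · 499/500 · ··· · 471/500 ≈ 0.4116.
So the probability of at least one match is 1 − 0.4116 = 0.5884.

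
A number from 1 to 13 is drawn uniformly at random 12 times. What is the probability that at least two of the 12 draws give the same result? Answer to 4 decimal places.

0.9997

P(all 12 different) = 13/13 · 12/13 · ··· · 2/13 ≈ 0.0003.
P(at least two equal) = 1 − 0.0003 = 0.9997.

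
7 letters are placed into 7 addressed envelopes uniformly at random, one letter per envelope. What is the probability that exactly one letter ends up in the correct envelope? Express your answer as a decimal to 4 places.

Choose which one is fixed: C(7,1) = 7 ways.
The remaining 6 must have no fixed point: D(6) = 265.
P = 7·265/5040 = 53/144 ≈ 0.3681.

0.3681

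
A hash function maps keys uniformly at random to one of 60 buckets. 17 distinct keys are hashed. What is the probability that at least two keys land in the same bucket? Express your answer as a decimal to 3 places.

0.919

It's easier to compute the probability that all 17 are distinct.
P(all distinct) = 60/60 · 59/60 · ··· · 44/60 ≈ 0.081.
So the probability of at least one match is 1 − 0.081 = 0.919.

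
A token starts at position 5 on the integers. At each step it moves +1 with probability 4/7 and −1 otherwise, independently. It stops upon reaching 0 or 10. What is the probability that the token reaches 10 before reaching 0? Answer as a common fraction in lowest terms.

1024/1267

Let r = q/p = (3/7)/(4/7) = 3/4. The recurrence P(i) = p·P(i+1) + q·P(i−1) with P(0)=0, P(10)=1 gives P(i) = (1 − r^i)/(1 − r^10).
P(5) = (1 − (3/4)^5) / (1 − (3/4)^10) = 1024/1267.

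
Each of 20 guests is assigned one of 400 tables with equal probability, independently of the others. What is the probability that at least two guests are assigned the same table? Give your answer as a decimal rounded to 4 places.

0.3830

It's easier to compute the probability that all 20 are distinct.
P(all distinct) = 400/400 · 399/400 · ··· · 381/400 ≈ 0.6170.
So the probability of at least one match is 1 − 0.6170 = 0.3830.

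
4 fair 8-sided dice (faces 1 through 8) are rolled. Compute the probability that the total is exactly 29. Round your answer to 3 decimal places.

There are 8^4 = 4096 equally likely outcomes.
The number of ordered 4-tuples from {1,…,8} summing to 29 is 20.
P(sum = 29) = 20/4096 = 5/1024 ≈ 0.005.

0.005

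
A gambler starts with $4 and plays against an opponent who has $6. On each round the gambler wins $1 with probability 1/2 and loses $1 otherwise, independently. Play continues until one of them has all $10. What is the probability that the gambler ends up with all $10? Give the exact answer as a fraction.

2/5

With a fair step, P(i) = ½P(i−1) + ½P(i+1) with P(0)=0, P(10)=1 has the linear solution P(i) = i/10.
P(4) = 4/10 = 2/5.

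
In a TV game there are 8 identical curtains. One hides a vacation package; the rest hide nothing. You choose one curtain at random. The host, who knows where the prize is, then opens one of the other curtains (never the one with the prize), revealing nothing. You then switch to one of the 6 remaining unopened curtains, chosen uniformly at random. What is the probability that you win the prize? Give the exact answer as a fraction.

Your original curtain holds the prize with probability 1/8, so the other 7 collectively hold it with probability 7/8.
The host can always find an empty curtain to open, so this doesn't change that 7/8; it is now spread over the 6 remaining unopened curtains.
P(win by switching) = (7/8) · (1/6) = 7/48.

7/48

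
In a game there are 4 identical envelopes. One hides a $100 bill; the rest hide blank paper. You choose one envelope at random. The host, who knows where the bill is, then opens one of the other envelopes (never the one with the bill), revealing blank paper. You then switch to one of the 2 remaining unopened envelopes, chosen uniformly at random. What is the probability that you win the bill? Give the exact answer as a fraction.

Your original envelope holds the bill with probability 1/4, so the other 3 collectively hold it with probability 3/4.
The host can always find an empty envelope to open, so this doesn't change that 3/4; it is now spread over the 2 remaining unopened envelopes.
P(win by switching) = (3/4) · (1/2) = 3/8.

3/8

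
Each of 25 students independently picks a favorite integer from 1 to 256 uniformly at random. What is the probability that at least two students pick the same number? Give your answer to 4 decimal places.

It's easier to compute the probability that all 25 are distinct.
P(all distinct) = 256/256 · 255/256 · ··· · 232/256 ≈ 0.2979.
So the probability of at least one match is 1 − 0.2979 = 0.7021.

0.7021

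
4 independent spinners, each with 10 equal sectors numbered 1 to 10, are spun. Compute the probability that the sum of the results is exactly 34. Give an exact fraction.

There are 10^4 = 10000 equally likely outcomes.
The number of ordered 4-tuples from {1,…,10} summing to 34 is 84.
P(sum = 34) = 84/10000 = 21/2500.

21/2500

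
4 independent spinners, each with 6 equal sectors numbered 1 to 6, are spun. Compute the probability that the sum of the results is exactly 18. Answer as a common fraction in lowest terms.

5/81

There are 6^4 = 1296 equally likely outcomes.
The number of ordered 4-tuples from {1,…,6} summing to 18 is 80.
P(sum = 18) = 80/1296 = 5/81.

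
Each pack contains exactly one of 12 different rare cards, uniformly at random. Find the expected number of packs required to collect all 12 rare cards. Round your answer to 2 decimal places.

37.24

After i distinct types are collected, each trial gives a new one with probability (12−i)/12, so the expected wait for the next new type is 12/(12−i).
E = 12/12 + 12/11 + 12/10 + 12/9 + 12/8 + 12/7 + 12/6 + 12/5 + 12/4 + 12/3 + 12/2 + 12/1 = 86021/2310 ≈ 37.24.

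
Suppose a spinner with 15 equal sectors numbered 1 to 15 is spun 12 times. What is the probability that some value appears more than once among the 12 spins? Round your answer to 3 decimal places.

0.998

P(all 12 different) = 15/15 · 14/15 · ··· · 4/15 ≈ 0.002.
P(at least two equal) = 1 − 0.002 = 0.998.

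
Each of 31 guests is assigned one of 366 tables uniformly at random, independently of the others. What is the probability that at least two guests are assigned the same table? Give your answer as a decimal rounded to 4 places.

It's easier to compute the probability that all 31 are distinct.
P(all distinct) = 366/366 · 365/366 · ··· · 336/366 ≈ 0.2705.
So the probability of at least one match is 1 − 0.2705 = 0.7295.

0.7295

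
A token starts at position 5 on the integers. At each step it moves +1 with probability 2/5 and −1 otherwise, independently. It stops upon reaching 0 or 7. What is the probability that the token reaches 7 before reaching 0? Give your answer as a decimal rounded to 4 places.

Let r = q/p = (3/5)/(2/5) = 3/2. The recurrence P(i) = p·P(i+1) + q·P(i−1) with P(0)=0, P(7)=1 gives P(i) = (1 − r^i)/(1 − r^7).
P(5) = (1 − (3/2)^5) / (1 − (3/2)^7) = 844/2059 ≈ 0.4099.

0.4099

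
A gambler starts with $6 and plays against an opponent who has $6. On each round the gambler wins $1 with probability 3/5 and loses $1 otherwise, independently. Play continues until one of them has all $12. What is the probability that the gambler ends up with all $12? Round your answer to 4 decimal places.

Let r = q/p = (2/5)/(3/5) = 2/3. The recurrence P(i) = p·P(i+1) + q·P(i−1) with P(0)=0, P(12)=1 gives P(i) = (1 − r^i)/(1 − r^12).
P(6) = (1 − (2/3)^6) / (1 − (2/3)^12) = 729/793 ≈ 0.9193.

0.9193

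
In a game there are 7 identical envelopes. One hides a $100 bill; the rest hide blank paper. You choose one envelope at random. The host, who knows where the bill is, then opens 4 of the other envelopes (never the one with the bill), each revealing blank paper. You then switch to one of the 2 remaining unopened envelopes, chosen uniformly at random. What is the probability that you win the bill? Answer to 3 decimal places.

0.429

Your original envelope holds the bill with probability 1/7, so the other 6 collectively hold it with probability 6/7.
The host can always find 4 empty envelopes to open, so the reveals don't change that 6/7; it is now spread over the 2 remaining unopened envelopes.
P(win by switching) = (6/7) · (1/2) = 3/7 ≈ 0.429.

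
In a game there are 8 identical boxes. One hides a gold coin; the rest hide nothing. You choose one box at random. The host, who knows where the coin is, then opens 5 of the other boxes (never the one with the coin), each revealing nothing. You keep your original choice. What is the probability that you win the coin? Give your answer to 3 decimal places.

0.125

The host can always open 5 empty boxes regardless of your choice, so the reveals give no information about your original box.
P(win by staying) = 1/8 ≈ 0.125.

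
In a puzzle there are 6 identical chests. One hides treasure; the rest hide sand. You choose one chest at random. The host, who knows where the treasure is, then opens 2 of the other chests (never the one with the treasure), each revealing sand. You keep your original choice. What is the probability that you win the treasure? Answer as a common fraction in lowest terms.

1/6

The host can always open 2 empty chests regardless of your choice, so the reveals give no information about your original chest.
P(win by staying) = 1/6.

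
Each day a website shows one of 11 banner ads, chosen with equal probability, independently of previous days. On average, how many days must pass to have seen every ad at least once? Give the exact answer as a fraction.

83711/2520

After i distinct types are collected, each trial gives a new one with probability (11−i)/11, so the expected wait for the next new type is 11/(11−i).
E = 11/11 + 11/10 + 11/9 + 11/8 + 11/7 + 11/6 + 11/5 + 11/4 + 11/3 + 11/2 + 11/1 = 83711/2520.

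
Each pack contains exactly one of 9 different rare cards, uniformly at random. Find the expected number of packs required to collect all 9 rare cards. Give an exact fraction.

After i distinct types are collected, each trial gives a new one with probability (9−i)/9, so the expected wait for the next new type is 9/(9−i).
E = 9/9 + 9/8 + 9/7 + 9/6 + 9/5 + 9/4 + 9/3 + 9/2 + 9/1 = 7129/280.

7129/280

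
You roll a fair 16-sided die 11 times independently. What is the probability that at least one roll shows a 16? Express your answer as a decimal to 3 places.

P(no roll shows a 16) = (15/16)^11 ≈ 0.492.
P(at least one) = 1 − 0.492 = 0.508.

0.508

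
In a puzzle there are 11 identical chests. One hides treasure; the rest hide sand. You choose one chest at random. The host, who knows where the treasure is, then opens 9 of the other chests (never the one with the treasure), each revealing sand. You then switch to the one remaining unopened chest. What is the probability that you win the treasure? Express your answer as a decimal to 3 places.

0.909

Your original chest holds the treasure with probability 1/11, so the other 10 collectively hold it with probability 10/11.
The host can always find 9 empty chests to open, so the reveals don't change that 10/11; it is now spread over the 1 remaining unopened chest.
P(win by switching) = (10/11) · (1/1) = 10/11 ≈ 0.909.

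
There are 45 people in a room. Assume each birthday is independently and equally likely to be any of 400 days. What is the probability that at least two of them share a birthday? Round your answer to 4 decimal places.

0.9236

It's easier to compute the probability that all 45 are distinct.
P(all distinct) = 400/400 · 399/400 · ··· · 356/400 ≈ 0.0764.
So the probability of at least one match is 1 − 0.0764 = 0.9236.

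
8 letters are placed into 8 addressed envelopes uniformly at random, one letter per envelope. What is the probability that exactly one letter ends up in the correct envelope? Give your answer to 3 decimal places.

0.368

Choose which one is fixed: C(8,1) = 8 ways.
The remaining 7 must have no fixed point: D(7) = 1854.
P = 8·1854/40320 = 103/280 ≈ 0.368.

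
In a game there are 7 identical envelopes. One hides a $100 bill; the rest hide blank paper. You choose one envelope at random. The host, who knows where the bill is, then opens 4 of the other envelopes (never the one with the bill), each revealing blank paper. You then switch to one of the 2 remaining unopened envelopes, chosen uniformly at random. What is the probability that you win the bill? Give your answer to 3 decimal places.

Your original envelope holds the bill with probability 1/7, so the other 6 collectively hold it with probability 6/7.
The host can always find 4 empty envelopes to open, so the reveals don't change that 6/7; it is now spread over the 2 remaining unopened envelopes.
P(win by switching) = (6/7) · (1/2) = 3/7 ≈ 0.429.

0.429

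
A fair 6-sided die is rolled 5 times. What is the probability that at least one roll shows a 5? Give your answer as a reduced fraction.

4651/7776

P(no roll shows a 5) = (5/6)^5 = 3125/7776.
P(at least one) = 1 − 3125/7776 = 4651/7776.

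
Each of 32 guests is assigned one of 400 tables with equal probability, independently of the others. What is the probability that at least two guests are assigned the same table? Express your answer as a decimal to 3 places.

0.720

It's easier to compute the probability that all 32 are distinct.
P(all distinct) = 400/400 · 399/400 · ··· · 369/400 ≈ 0.280.
So the probability of at least one match is 1 − 0.280 = 0.720.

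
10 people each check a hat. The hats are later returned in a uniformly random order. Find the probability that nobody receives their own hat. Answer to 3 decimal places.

This is the derangement probability: permutations of 10 with no fixed point.
D(10) = 10! · (1 − 1/1! + 1/2! − ··· + (−1)^10/10!) = 1334961.
P = 1334961/3628800 = 16481/44800 ≈ 0.368.

0.368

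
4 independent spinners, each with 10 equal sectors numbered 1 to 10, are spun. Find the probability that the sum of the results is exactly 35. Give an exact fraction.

7/1250

There are 10^4 = 10000 equally likely outcomes.
The number of ordered 4-tuples from {1,…,10} summing to 35 is 56.
P(sum = 35) = 56/10000 = 7/1250.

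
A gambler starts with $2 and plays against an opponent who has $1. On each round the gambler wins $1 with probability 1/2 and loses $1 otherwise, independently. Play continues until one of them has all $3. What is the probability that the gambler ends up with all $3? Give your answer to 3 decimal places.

With a fair step, P(i) = ½P(i−1) + ½P(i+1) with P(0)=0, P(3)=1 has the linear solution P(i) = i/3.
P(2) = 2/3 ≈ 0.667.

0.667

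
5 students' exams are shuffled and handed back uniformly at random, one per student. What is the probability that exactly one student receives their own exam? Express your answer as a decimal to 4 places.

Choose which one is fixed: C(5,1) = 5 ways.
The remaining 4 must have no fixed point: D(4) = 9.
P = 5·9/120 = 3/8 ≈ 0.3750.

0.3750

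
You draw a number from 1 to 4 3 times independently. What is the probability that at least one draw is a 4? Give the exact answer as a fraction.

P(no draw is a 4) = (3/4)^3 = 27/64.
P(at least one) = 1 − 27/64 = 37/64.

37/64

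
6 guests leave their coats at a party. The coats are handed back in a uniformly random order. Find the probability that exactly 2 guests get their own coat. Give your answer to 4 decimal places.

0.1875

Choose which 2 of the 6 are fixed: C(6,2) = 15 ways.
The remaining 4 must have no fixed point: D(4) = 9.
P = 15·9/720 = 3/16 ≈ 0.1875.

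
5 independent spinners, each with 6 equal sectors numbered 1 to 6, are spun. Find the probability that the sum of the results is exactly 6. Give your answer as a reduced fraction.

5/7776

There are 6^5 = 7776 equally likely outcomes.
The number of ordered 5-tuples from {1,…,6} summing to 6 is 5.
P(sum = 6) = 5/7776.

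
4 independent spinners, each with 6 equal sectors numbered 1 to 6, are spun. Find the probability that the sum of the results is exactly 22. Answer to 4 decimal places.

There are 6^4 = 1296 equally likely outcomes.
The number of ordered 4-tuples from {1,…,6} summing to 22 is 10.
P(sum = 22) = 10/1296 = 5/648 ≈ 0.0077.

0.0077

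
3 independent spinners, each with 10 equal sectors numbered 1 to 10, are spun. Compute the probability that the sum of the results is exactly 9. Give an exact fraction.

There are 10^3 = 1000 equally likely outcomes.
The number of ordered 3-tuples from {1,…,10} summing to 9 is 28.
P(sum = 9) = 28/1000 = 7/250.

7/250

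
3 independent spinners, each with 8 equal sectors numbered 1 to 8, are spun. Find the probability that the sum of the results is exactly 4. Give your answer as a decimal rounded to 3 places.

There are 8^3 = 512 equally likely outcomes.
The number of ordered 3-tuples from {1,…,8} summing to 4 is 3.
P(sum = 4) = 3/512 ≈ 0.006.

0.006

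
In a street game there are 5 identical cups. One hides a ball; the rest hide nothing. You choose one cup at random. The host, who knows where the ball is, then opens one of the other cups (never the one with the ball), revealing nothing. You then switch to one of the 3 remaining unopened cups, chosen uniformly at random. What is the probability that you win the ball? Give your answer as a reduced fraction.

4/15

Your original cup holds the ball with probability 1/5, so the other 4 collectively hold it with probability 4/5.
The host can always find an empty cup to open, so this doesn't change that 4/5; it is now spread over the 3 remaining unopened cups.
P(win by switching) = (4/5) · (1/3) = 4/15.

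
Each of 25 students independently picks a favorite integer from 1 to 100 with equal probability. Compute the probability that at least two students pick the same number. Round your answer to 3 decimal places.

It's easier to compute the probability that all 25 are distinct.
P(all distinct) = 100/100 · 99/100 · ··· · 76/100 ≈ 0.038.
So the probability of at least one match is 1 − 0.038 = 0.962.

0.962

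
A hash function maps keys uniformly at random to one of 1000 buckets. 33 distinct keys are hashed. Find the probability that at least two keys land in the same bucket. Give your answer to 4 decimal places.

0.4136

It's easier to compute the probability that all 33 are distinct.
P(all distinct) = 1000/1000 · 999/1000 · ··· · 968/1000 ≈ 0.5864.
So the probability of at least one match is 1 − 0.5864 = 0.4136.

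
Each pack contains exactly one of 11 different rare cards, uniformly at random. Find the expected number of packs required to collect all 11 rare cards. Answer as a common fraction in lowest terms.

83711/2520

After i distinct types are collected, each trial gives a new one with probability (11−i)/11, so the expected wait for the next new type is 11/(11−i).
E = 11/11 + 11/10 + 11/9 + 11/8 + 11/7 + 11/6 + 11/5 + 11/4 + 11/3 + 11/2 + 11/1 = 83711/2520.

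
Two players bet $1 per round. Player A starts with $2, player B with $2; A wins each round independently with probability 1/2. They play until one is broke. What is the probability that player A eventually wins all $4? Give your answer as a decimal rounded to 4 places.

0.5000

With a fair step, P(i) = ½P(i−1) + ½P(i+1) with P(0)=0, P(4)=1 has the linear solution P(i) = i/4.
P(2) = 2/4 = 1/2 ≈ 0.5000.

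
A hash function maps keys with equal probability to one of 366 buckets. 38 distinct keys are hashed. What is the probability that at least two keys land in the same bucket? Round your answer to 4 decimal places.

0.8633

It's easier to compute the probability that all 38 are distinct.
P(all distinct) = 366/366 · 365/366 · ··· · 329/366 ≈ 0.1367.
So the probability of at least one match is 1 − 0.1367 = 0.8633.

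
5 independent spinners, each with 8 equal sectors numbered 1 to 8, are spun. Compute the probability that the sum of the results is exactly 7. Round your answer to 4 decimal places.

0.0005

There are 8^5 = 32768 equally likely outcomes.
The number of ordered 5-tuples from {1,…,8} summing to 7 is 15.
P(sum = 7) = 15/32768 ≈ 0.0005.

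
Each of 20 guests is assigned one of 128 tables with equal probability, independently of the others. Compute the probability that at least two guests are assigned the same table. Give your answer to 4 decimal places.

It's easier to compute the probability that all 20 are distinct.
P(all distinct) = 128/128 · 127/128 · ··· · 109/128 ≈ 0.2089.
So the probability of at least one match is 1 − 0.2089 = 0.7911.

0.7911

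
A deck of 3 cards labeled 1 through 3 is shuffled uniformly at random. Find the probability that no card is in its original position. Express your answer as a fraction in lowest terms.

1/3

This is the derangement probability: permutations of 3 with no fixed point.
D(3) = 3! · (1 − 1/1! + 1/2! − ··· + (−1)^3/3!) = 2.
P = 2/6 = 1/3.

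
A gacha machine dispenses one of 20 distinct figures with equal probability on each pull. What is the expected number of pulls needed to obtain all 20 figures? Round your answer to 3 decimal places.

71.955

After i distinct types are collected, each trial gives a new one with probability (20−i)/20, so the expected wait for the next new type is 20/(20−i).
E = 20/20 + 20/19 + 20/18 + 20/17 + 20/16 + 20/15 + 20/14 + 20/13 + 20/12 + 20/11 + 20/10 + 20/9 + 20/8 + 20/7 + 20/6 + 20/5 + 20/4 + 20/3 + 20/2 + 20/1 = 279175675/3879876 ≈ 71.955.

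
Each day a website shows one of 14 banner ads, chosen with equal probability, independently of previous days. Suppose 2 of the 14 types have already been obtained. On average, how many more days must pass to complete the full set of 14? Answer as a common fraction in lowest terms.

Starting from 2 distinct types, each trial gives a new one with probability (14−i)/14 when i types are held, so the wait for the next new type is 14/(14−i).
E = 14/12 + 14/11 + 14/10 + 14/9 + 14/8 + 14/7 + 14/6 + 14/5 + 14/4 + 14/3 + 14/2 + 14/1 = 86021/1980.

86021/1980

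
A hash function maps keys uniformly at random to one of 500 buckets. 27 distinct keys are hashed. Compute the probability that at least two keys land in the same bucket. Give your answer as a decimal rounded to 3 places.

It's easier to compute the probability that all 27 are distinct.
P(all distinct) = 500/500 · 499/500 · ··· · 474/500 ≈ 0.489.
So the probability of at least one match is 1 − 0.489 = 0.511.

0.511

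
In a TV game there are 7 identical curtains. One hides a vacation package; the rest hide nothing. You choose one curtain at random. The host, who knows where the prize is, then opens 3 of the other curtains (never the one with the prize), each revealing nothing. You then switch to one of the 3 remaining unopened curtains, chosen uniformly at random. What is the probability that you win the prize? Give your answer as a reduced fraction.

Your original curtain holds the prize with probability 1/7, so the other 6 collectively hold it with probability 6/7.
The host can always find 3 empty curtains to open, so the reveals don't change that 6/7; it is now spread over the 3 remaining unopened curtains.
P(win by switching) = (6/7) · (1/3) = 2/7.

2/7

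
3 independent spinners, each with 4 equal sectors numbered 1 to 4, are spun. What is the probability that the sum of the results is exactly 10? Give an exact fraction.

3/32

There are 4^3 = 64 equally likely outcomes.
The number of ordered 3-tuples from {1,…,4} summing to 10 is 6.
P(sum = 10) = 6/64 = 3/32.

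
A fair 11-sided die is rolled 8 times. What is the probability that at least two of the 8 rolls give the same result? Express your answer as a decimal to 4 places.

0.9690

P(all 8 different) = 11/11 · 10/11 · ··· · 4/11 ≈ 0.0310.
P(at least two equal) = 1 − 0.0310 = 0.9690.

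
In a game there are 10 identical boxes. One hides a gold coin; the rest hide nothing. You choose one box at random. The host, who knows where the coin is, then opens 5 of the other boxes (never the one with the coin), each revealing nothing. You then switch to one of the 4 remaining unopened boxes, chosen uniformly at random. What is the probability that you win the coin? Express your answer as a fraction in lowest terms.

9/40

Your original box holds the coin with probability 1/10, so the other 9 collectively hold it with probability 9/10.
The host can always find 5 empty boxes to open, so the reveals don't change that 9/10; it is now spread over the 4 remaining unopened boxes.
P(win by switching) = (9/10) · (1/4) = 9/40.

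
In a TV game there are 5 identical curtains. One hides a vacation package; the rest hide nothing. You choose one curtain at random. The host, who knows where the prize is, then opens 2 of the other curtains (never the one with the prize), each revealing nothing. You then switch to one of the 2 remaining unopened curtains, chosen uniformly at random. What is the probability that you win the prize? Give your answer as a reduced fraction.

Your original curtain holds the prize with probability 1/5, so the other 4 collectively hold it with probability 4/5.
The host can always find 2 empty curtains to open, so the reveals don't change that 4/5; it is now spread over the 2 remaining unopened curtains.
P(win by switching) = (4/5) · (1/2) = 2/5.

2/5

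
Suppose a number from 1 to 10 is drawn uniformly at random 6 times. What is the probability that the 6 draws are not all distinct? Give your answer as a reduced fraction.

P(all 6 different) = 10/10 · 9/10 · ··· · 5/10 = 189/1250.
P(at least two equal) = 1 − 189/1250 = 1061/1250.

1061/1250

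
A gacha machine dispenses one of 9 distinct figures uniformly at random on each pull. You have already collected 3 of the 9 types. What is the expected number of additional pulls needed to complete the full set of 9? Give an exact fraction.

Starting from 3 distinct types, each trial gives a new one with probability (9−i)/9 when i types are held, so the wait for the next new type is 9/(9−i).
E = 9/6 + 9/5 + 9/4 + 9/3 + 9/2 + 9/1 = 441/20.

441/20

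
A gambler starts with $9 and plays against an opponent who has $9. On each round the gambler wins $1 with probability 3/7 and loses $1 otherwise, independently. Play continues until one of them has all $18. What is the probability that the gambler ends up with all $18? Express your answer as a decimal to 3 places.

Let r = q/p = (4/7)/(3/7) = 4/3. The recurrence P(i) = p·P(i+1) + q·P(i−1) with P(0)=0, P(18)=1 gives P(i) = (1 − r^i)/(1 − r^18).
P(9) = (1 − (4/3)^9) / (1 − (4/3)^18) = 19683/281827 ≈ 0.070.

0.070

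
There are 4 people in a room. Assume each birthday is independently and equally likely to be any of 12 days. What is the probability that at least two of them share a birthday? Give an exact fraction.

41/96

It's easier to compute the probability that all 4 are distinct.
P(all distinct) = 12/12 · 11/12 · ··· · 9/12 = 55/96.
So the probability of at least one match is 1 − 55/96 = 41/96.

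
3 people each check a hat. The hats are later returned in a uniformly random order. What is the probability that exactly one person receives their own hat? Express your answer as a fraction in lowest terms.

Choose which one is fixed: C(3,1) = 3 ways.
The remaining 2 must have no fixed point: D(2) = 1.
P = 3·1/6 = 1/2.

1/2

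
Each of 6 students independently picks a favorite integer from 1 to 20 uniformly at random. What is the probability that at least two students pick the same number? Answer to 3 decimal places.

It's easier to compute the probability that all 6 are distinct.
P(all distinct) = 20/20 · 19/20 · ··· · 15/20 ≈ 0.436.
So the probability of at least one match is 1 − 0.436 = 0.564.

0.564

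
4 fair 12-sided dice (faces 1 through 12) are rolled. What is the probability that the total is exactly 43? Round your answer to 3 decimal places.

There are 12^4 = 20736 equally likely outcomes.
The number of ordered 4-tuples from {1,…,12} summing to 43 is 56.
P(sum = 43) = 56/20736 = 7/2592 ≈ 0.003.

0.003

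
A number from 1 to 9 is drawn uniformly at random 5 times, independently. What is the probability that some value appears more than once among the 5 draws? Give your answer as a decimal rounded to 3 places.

0.744

P(all 5 different) = 9/9 · 8/9 · ··· · 5/9 ≈ 0.256.
P(at least two equal) = 1 − 0.256 = 0.744.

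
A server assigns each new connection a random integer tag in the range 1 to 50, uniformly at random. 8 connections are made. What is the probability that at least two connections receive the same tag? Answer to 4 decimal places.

It's easier to compute the probability that all 8 are distinct.
P(all distinct) = 50/50 · 49/50 · ··· · 43/50 ≈ 0.5542.
So the probability of at least one match is 1 − 0.5542 = 0.4458.

0.4458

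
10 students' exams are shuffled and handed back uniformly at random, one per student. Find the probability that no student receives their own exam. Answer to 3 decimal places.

0.368

This is the derangement probability: permutations of 10 with no fixed point.
D(10) = 10! · (1 − 1/1! + 1/2! − ··· + (−1)^10/10!) = 1334961.
P = 1334961/3628800 = 16481/44800 ≈ 0.368.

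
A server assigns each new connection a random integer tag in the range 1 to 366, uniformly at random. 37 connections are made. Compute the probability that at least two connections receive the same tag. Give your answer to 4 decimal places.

It's easier to compute the probability that all 37 are distinct.
P(all distinct) = 366/366 · 365/366 · ··· · 330/366 ≈ 0.1521.
So the probability of at least one match is 1 − 0.1521 = 0.8479.

0.8479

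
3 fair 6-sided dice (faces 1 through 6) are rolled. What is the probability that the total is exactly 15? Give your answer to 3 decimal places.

0.046

There are 6^3 = 216 equally likely outcomes.
The number of ordered 3-tuples from {1,…,6} summing to 15 is 10.
P(sum = 15) = 10/216 = 5/108 ≈ 0.046.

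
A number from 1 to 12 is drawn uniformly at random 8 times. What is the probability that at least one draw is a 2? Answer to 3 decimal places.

P(no draw is a 2) = (11/12)^8 ≈ 0.499.
P(at least one) = 1 − 0.499 = 0.501.

0.501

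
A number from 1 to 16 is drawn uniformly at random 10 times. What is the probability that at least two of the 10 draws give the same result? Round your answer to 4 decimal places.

P(all 10 different) = 16/16 · 15/16 · ··· · 7/16 ≈ 0.0264.
P(at least two equal) = 1 − 0.0264 = 0.9736.

0.9736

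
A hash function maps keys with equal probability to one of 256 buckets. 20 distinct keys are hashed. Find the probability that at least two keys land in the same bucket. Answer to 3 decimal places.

0.533

It's easier to compute the probability that all 20 are distinct.
P(all distinct) = 256/256 · 255/256 · ··· · 237/256 ≈ 0.467.
So the probability of at least one match is 1 − 0.467 = 0.533.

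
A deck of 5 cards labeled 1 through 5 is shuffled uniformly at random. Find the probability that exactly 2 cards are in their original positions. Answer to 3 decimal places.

Choose which 2 of the 5 are fixed: C(5,2) = 10 ways.
The remaining 3 must have no fixed point: D(3) = 2.
P = 10·2/120 = 1/6 ≈ 0.167.

0.167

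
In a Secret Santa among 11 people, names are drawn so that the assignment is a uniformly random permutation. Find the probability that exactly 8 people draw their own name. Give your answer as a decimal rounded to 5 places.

0.00001

Choose which 8 of the 11 are fixed: C(11,8) = 165 ways.
The remaining 3 must have no fixed point: D(3) = 2.
P = 165·2/39916800 = 1/120960 ≈ 0.00001.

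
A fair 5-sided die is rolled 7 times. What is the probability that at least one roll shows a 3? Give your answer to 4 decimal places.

P(no roll shows a 3) = (4/5)^7 ≈ 0.2097.
P(at least one) = 1 − 0.2097 = 0.7903.

0.7903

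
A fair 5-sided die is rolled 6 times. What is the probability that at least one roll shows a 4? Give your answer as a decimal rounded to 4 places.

0.7379

P(no roll shows a 4) = (4/5)^6 ≈ 0.2621.
P(at least one) = 1 − 0.2621 = 0.7379.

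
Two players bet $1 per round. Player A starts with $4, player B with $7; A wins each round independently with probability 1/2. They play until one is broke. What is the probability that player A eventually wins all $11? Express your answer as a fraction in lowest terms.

4/11

With a fair step, P(i) = ½P(i−1) + ½P(i+1) with P(0)=0, P(11)=1 has the linear solution P(i) = i/11.
P(4) = 4/11.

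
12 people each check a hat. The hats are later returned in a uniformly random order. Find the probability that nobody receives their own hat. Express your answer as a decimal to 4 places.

This is the derangement probability: permutations of 12 with no fixed point.
D(12) = 12! · (1 − 1/1! + 1/2! − ··· + (−1)^12/12!) = 176214841.
P = 176214841/479001600 = 16019531/43545600 ≈ 0.3679.

0.3679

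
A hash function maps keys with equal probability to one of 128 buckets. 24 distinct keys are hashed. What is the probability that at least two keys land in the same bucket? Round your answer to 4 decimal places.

It's easier to compute the probability that all 24 are distinct.
P(all distinct) = 128/128 · 127/128 · ··· · 105/128 ≈ 0.1001.
So the probability of at least one match is 1 − 0.1001 = 0.8999.

0.8999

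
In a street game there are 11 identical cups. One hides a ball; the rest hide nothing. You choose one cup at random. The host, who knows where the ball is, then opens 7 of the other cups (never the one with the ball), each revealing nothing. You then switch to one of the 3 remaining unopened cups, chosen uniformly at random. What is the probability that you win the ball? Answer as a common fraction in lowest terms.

10/33

Your original cup holds the ball with probability 1/11, so the other 10 collectively hold it with probability 10/11.
The host can always find 7 empty cups to open, so the reveals don't change that 10/11; it is now spread over the 3 remaining unopened cups.
P(win by switching) = (10/11) · (1/3) = 10/33.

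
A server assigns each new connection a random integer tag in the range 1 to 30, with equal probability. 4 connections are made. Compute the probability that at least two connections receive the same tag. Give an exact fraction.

It's easier to compute the probability that all 4 are distinct.
P(all distinct) = 30/30 · 29/30 · ··· · 27/30 = 203/250.
So the probability of at least one match is 1 − 203/250 = 47/250.

47/250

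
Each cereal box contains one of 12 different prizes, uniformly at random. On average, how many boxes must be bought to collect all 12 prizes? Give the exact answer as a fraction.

After i distinct types are collected, each trial gives a new one with probability (12−i)/12, so the expected wait for the next new type is 12/(12−i).
E = 12/12 + 12/11 + 12/10 + 12/9 + 12/8 + 12/7 + 12/6 + 12/5 + 12/4 + 12/3 + 12/2 + 12/1 = 86021/2310.

86021/2310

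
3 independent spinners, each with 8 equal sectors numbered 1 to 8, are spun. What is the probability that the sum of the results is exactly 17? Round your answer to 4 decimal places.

0.0703

There are 8^3 = 512 equally likely outcomes.
The number of ordered 3-tuples from {1,…,8} summing to 17 is 36.
P(sum = 17) = 36/512 = 9/128 ≈ 0.0703.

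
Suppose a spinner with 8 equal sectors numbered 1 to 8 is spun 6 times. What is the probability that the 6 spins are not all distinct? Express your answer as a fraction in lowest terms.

3781/4096

P(all 6 different) = 8/8 · 7/8 · ··· · 3/8 = 315/4096.
P(at least two equal) = 1 − 315/4096 = 3781/4096.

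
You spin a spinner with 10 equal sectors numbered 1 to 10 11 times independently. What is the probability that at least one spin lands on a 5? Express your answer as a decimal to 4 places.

0.6862

P(no spin lands on a 5) = (9/10)^11 ≈ 0.3138.
P(at least one) = 1 − 0.3138 = 0.6862.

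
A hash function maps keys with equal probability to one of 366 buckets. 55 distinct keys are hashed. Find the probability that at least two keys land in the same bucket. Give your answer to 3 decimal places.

0.986

It's easier to compute the probability that all 55 are distinct.
P(all distinct) = 366/366 · 365/366 · ··· · 312/366 ≈ 0.014.
So the probability of at least one match is 1 − 0.014 = 0.986.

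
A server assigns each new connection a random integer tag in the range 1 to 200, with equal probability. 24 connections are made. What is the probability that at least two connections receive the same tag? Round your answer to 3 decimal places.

0.762

It's easier to compute the probability that all 24 are distinct.
P(all distinct) = 200/200 · 199/200 · ··· · 177/200 ≈ 0.238.
So the probability of at least one match is 1 − 0.238 = 0.762.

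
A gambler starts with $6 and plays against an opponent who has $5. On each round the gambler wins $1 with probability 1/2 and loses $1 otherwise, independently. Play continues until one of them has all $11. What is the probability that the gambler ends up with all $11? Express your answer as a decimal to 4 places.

0.5455

With a fair step, P(i) = ½P(i−1) + ½P(i+1) with P(0)=0, P(11)=1 has the linear solution P(i) = i/11.
P(6) = 6/11 ≈ 0.5455.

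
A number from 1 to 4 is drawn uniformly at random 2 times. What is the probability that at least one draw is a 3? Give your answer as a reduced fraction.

7/16

P(no draw is a 3) = (3/4)^2 = 9/16.
P(at least one) = 1 − 9/16 = 7/16.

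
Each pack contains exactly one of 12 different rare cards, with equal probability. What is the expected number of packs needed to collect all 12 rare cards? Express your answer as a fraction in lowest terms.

After i distinct types are collected, each trial gives a new one with probability (12−i)/12, so the expected wait for the next new type is 12/(12−i).
E = 12/12 + 12/11 + 12/10 + 12/9 + 12/8 + 12/7 + 12/6 + 12/5 + 12/4 + 12/3 + 12/2 + 12/1 = 86021/2310.

86021/2310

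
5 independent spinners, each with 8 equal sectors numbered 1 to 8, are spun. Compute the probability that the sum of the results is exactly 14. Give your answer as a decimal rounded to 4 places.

There are 8^5 = 32768 equally likely outcomes.
The number of ordered 5-tuples from {1,…,8} summing to 14 is 690.
P(sum = 14) = 690/32768 = 345/16384 ≈ 0.0211.

0.0211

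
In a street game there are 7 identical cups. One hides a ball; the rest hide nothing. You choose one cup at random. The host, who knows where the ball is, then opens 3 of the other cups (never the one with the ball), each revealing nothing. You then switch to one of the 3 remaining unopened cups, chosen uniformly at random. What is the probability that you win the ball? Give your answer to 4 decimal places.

Your original cup holds the ball with probability 1/7, so the other 6 collectively hold it with probability 6/7.
The host can always find 3 empty cups to open, so the reveals don't change that 6/7; it is now spread over the 3 remaining unopened cups.
P(win by switching) = (6/7) · (1/3) = 2/7 ≈ 0.2857.

0.2857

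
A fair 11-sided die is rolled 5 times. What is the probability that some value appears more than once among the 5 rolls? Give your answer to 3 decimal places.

P(all 5 different) = 11/11 · 10/11 · ··· · 7/11 ≈ 0.344.
P(at least two equal) = 1 − 0.344 = 0.656.

0.656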